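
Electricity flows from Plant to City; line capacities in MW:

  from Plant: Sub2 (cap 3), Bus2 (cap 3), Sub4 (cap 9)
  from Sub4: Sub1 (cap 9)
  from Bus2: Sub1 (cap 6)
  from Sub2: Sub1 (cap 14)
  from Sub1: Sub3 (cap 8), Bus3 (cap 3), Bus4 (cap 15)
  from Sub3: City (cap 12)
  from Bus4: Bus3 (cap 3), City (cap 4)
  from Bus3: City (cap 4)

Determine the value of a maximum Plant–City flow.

15

Augment Plant→Sub4→Sub1→Sub3→City: bottleneck 8, flow now 8.
Augment Plant→Sub4→Sub1→Bus4→City: bottleneck 1, flow now 9.
Augment Plant→Bus2→Sub1→Bus4→City: bottleneck 3, flow now 12.
Augment Plant→Sub2→Sub1→Bus3→City: bottleneck 3, flow now 15.
No augmenting path remains; maximum flow = 15.
In the residual graph, reachable from Plant: {Plant}.
Min-cut edges: Plant→Sub4 (9), Plant→Bus2 (3), Plant→Sub2 (3); capacity 9 + 3 + 3 = 15.
This cut is saturated, so no flow can exceed 15.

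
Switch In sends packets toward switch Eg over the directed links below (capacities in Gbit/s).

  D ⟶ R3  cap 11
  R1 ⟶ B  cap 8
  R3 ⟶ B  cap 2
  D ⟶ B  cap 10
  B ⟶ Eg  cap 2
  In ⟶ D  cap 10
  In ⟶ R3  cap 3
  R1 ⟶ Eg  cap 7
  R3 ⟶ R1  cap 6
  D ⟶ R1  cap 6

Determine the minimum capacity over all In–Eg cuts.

Augment In→D→B→Eg: bottleneck 2, flow now 2.
Augment In→D→R1→Eg: bottleneck 6, flow now 8.
Augment In→R3→R1→Eg: bottleneck 1, flow now 9.
No augmenting path remains; maximum flow = 9.
By max-flow min-cut, the minimum cut capacity equals the max flow.
In the residual graph, reachable from In: {In, D, R3, B, R1}.
Min-cut edges: B→Eg (2), R1→Eg (7); capacity 2 + 7 = 9.

9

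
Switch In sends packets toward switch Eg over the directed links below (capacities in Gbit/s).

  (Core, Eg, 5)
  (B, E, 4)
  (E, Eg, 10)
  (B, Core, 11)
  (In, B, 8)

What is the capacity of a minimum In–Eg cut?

Augment In→B→Core→Eg: bottleneck 5, flow now 5.
Augment In→B→E→Eg: bottleneck 3, flow now 8.
No augmenting path remains; maximum flow = 8.
By max-flow min-cut, the minimum cut capacity equals the max flow.
In the residual graph, reachable from In: {In}.
Min-cut edges: In→B (8); capacity 8 = 8.

8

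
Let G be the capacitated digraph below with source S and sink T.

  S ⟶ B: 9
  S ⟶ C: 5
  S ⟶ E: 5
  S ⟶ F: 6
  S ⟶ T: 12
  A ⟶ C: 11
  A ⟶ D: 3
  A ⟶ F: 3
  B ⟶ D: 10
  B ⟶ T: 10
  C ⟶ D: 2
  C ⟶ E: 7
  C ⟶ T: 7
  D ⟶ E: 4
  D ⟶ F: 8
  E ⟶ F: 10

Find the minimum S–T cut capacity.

Augment S→T: bottleneck 12, flow now 12.
Augment S→B→T: bottleneck 9, flow now 21.
Augment S→C→T: bottleneck 5, flow now 26.
No augmenting path remains; maximum flow = 26.
By max-flow min-cut, the minimum cut capacity equals the max flow.
In the residual graph, reachable from S: {S, E, F}.
Min-cut edges: S→B (9), S→C (5), S→T (12); capacity 9 + 5 + 12 = 26.

26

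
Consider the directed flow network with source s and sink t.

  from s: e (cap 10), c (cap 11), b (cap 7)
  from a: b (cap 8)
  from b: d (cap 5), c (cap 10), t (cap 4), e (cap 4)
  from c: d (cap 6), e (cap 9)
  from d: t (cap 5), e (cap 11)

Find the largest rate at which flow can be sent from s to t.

Augment s→b→t: bottleneck 4, flow now 4.
Augment s→b→d→t: bottleneck 3, flow now 7.
Augment s→c→d→t: bottleneck 2, flow now 9.
No augmenting path remains; maximum flow = 9.
In the residual graph, reachable from s: {s, b, c, d, e}.
Min-cut edges: b→t (4), d→t (5); capacity 4 + 5 = 9.
This cut is saturated, so no flow can exceed 9.

9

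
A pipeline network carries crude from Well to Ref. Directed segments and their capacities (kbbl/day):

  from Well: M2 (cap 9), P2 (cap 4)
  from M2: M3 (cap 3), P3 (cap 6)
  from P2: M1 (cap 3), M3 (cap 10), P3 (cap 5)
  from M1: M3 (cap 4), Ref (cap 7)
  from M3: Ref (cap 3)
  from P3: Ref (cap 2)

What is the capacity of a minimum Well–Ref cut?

Augment Well→M2→M3→Ref: bottleneck 3, flow now 3.
Augment Well→M2→P3→Ref: bottleneck 2, flow now 5.
Augment Well→P2→M1→Ref: bottleneck 3, flow now 8.
No augmenting path remains; maximum flow = 8.
By max-flow min-cut, the minimum cut capacity equals the max flow.
In the residual graph, reachable from Well: {Well, M2, P2, M3, P3}.
Min-cut edges: P2→M1 (3), M3→Ref (3), P3→Ref (2); capacity 3 + 3 + 2 = 8.

8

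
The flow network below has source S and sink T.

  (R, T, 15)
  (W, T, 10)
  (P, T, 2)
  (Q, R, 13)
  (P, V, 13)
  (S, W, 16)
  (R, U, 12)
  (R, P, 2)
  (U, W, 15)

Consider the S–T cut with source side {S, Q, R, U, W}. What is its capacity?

Edges leaving {S, Q, R, U, W}: R→P (2), R→T (15), W→T (10).
Cut capacity = 2 + 15 + 10 = 27.

27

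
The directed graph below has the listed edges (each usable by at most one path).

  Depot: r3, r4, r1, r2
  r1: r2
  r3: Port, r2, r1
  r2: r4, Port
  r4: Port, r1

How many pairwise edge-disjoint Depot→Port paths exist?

3

Assign every edge capacity 1; by Menger, the answer equals the max flow.
Path Depot→r2→Port (+1); total 1.
Path Depot→r3→Port (+1); total 2.
Path Depot→r4→Port (+1); total 3.
No residual Depot→Port path; max flow = 3.
Certifying cut of size 3: {Depot→r3, r2→Port, r4→Port}.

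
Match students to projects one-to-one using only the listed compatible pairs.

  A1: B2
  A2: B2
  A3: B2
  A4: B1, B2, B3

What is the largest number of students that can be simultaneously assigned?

Unit-capacity flow: source→left, listed edges, right→sink; max matching = max flow.
Augmenting path A1→B2 (+1); matched 1.
Augmenting path A4→B1 (+1); matched 2.
No augmenting path remains; maximum matching = 2.
König certificate: {A4, B2} is a vertex cover of size 2 (every listed pair touches it), so no matching can be larger.

2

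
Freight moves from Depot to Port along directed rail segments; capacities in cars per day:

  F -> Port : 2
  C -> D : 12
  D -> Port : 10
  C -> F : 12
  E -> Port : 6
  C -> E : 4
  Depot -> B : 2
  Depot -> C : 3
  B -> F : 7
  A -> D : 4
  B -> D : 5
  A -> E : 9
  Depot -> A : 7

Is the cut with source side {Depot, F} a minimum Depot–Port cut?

No — its capacity is 14, but the minimum cut has capacity 12.

Given cut capacity: 7 + 2 + 3 + 2 = 14.
Augment Depot→A→D→Port: bottleneck 4, flow now 4.
Augment Depot→A→E→Port: bottleneck 3, flow now 7.
Augment Depot→B→D→Port: bottleneck 2, flow now 9.
Augment Depot→C→D→Port: bottleneck 3, flow now 12.
No augmenting path remains; maximum flow = 12.
In the residual graph, reachable from Depot: {Depot}.
Min-cut edges: Depot→A (7), Depot→B (2), Depot→C (3); capacity 7 + 2 + 3 = 12.
Cut capacity 14 exceeds the max flow 12, so it is not minimum.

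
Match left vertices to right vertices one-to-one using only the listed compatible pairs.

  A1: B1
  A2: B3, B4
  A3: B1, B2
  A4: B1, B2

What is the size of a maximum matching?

Unit-capacity flow: source→left, listed edges, right→sink; max matching = max flow.
Augmenting path A1→B1 (+1); matched 1.
Augmenting path A2→B3 (+1); matched 2.
Augmenting path A3→B2 (+1); matched 3.
No augmenting path remains; maximum matching = 3.
König certificate: {A2, B1, B2} is a vertex cover of size 3 (every listed pair touches it), so no matching can be larger.

3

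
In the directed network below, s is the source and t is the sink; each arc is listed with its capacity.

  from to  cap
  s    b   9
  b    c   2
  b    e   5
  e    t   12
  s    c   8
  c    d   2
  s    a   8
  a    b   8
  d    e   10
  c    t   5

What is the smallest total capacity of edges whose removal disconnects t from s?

Augment s→c→t: bottleneck 5, flow now 5.
Augment s→b→e→t: bottleneck 5, flow now 10.
Augment s→c→d→e→t: bottleneck 2, flow now 12.
No augmenting path remains; maximum flow = 12.
By max-flow min-cut, the minimum cut capacity equals the max flow.
In the residual graph, reachable from s: {s, a, b, c}.
Min-cut edges: b→e (5), c→d (2), c→t (5); capacity 5 + 2 + 5 = 12.

12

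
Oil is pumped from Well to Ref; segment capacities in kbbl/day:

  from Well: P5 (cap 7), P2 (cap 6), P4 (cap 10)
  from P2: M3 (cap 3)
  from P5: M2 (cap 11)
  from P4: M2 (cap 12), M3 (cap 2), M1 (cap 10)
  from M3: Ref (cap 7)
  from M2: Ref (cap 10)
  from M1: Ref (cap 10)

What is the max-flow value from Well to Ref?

Augment Well→P2→M3→Ref: bottleneck 3, flow now 3.
Augment Well→P5→M2→Ref: bottleneck 7, flow now 10.
Augment Well→P4→M3→Ref: bottleneck 2, flow now 12.
Augment Well→P4→M2→Ref: bottleneck 3, flow now 15.
Augment Well→P4→M1→Ref: bottleneck 5, flow now 20.
No augmenting path remains; maximum flow = 20.
In the residual graph, reachable from Well: {Well, P2}.
Min-cut edges: Well→P5 (7), Well→P4 (10), P2→M3 (3); capacity 7 + 10 + 3 = 20.
This cut is saturated, so no flow can exceed 20.

20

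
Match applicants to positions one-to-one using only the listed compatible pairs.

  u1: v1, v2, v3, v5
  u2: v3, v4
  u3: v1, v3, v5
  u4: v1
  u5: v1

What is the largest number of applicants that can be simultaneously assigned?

Unit-capacity flow: source→left, listed edges, right→sink; max matching = max flow.
Augmenting path u1→v1 (+1); matched 1.
Augmenting path u2→v3 (+1); matched 2.
Augmenting path u3→v5 (+1); matched 3.
Augmenting path u4→v1→u1→v2 (+1); matched 4.
No augmenting path remains; maximum matching = 4.
König certificate: {u1, u2, u3, v1} is a vertex cover of size 4 (every listed pair touches it), so no matching can be larger.

4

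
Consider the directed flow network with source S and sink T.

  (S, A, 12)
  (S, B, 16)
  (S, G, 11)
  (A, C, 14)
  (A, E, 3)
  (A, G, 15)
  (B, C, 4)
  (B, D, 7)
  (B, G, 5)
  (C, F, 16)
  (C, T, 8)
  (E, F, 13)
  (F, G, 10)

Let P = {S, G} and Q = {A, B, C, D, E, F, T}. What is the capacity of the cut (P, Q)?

28

Edges leaving {S, G}: S→A (12), S→B (16).
Cut capacity = 12 + 16 = 28.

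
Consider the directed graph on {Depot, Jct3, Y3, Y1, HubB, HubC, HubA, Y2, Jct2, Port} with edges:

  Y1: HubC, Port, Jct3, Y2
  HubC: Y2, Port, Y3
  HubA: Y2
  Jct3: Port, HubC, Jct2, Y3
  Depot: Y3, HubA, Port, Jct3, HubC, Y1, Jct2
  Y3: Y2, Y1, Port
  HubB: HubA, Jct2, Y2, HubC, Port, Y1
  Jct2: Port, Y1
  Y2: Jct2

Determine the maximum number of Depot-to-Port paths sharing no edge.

Assign every edge capacity 1; by Menger, the answer equals the max flow.
Path Depot→Port (+1); total 1.
Path Depot→Jct3→Port (+1); total 2.
Path Depot→Y3→Port (+1); total 3.
Path Depot→Y1→Port (+1); total 4.
Path Depot→HubC→Port (+1); total 5.
Path Depot→Jct2→Port (+1); total 6.
No residual Depot→Port path; max flow = 6.
Certifying cut of size 6: {Depot→Port, HubC→Port, Jct2→Port, Jct3→Port, Y1→Port, Y3→Port}.

6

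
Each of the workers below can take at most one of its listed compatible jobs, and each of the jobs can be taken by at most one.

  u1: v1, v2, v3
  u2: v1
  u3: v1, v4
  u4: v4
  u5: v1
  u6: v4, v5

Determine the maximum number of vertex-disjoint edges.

4

Unit-capacity flow: source→left, listed edges, right→sink; max matching = max flow.
Augmenting path u1→v1 (+1); matched 1.
Augmenting path u3→v4 (+1); matched 2.
Augmenting path u6→v5 (+1); matched 3.
Augmenting path u2→v1→u1→v2 (+1); matched 4.
No augmenting path remains; maximum matching = 4.
König certificate: {u1, u6, v1, v4} is a vertex cover of size 4 (every listed pair touches it), so no matching can be larger.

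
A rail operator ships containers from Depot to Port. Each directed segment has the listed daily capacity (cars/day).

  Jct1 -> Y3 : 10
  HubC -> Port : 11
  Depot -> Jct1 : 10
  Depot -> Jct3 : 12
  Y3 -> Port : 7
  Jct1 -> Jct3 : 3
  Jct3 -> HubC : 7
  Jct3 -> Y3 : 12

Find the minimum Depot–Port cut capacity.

Augment Depot→Jct3→Y3→Port: bottleneck 7, flow now 7.
Augment Depot→Jct3→HubC→Port: bottleneck 5, flow now 12.
Augment Depot→Jct1→Jct3→HubC→Port: bottleneck 2, flow now 14.
No augmenting path remains; maximum flow = 14.
By max-flow min-cut, the minimum cut capacity equals the max flow.
In the residual graph, reachable from Depot: {Depot, Jct3, Jct1, Y3}.
Min-cut edges: Jct3→HubC (7), Y3→Port (7); capacity 7 + 7 = 14.

14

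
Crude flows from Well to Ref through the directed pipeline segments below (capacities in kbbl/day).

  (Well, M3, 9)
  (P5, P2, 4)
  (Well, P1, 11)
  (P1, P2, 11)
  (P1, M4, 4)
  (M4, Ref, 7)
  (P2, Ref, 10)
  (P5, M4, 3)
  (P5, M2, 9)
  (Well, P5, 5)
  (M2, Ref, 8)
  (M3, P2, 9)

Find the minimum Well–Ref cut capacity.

19

Augment Well→P5→P2→Ref: bottleneck 4, flow now 4.
Augment Well→P5→M4→Ref: bottleneck 1, flow now 5.
Augment Well→M3→P2→Ref: bottleneck 6, flow now 11.
Augment Well→P1→M4→Ref: bottleneck 4, flow now 15.
Augment Well→M3→P2→P5→M4→Ref: bottleneck 2, flow now 17. (uses reverse residual edge)
Augment Well→M3→P2→P5→M2→Ref: bottleneck 1, flow now 18. (uses reverse residual edge)
Augment Well→P1→P2→P5→M2→Ref: bottleneck 1, flow now 19. (uses reverse residual edge)
No augmenting path remains; maximum flow = 19.
By max-flow min-cut, the minimum cut capacity equals the max flow.
In the residual graph, reachable from Well: {Well, M3, P1, P2}.
Min-cut edges: Well→P5 (5), P1→M4 (4), P2→Ref (10); capacity 5 + 4 + 10 = 19.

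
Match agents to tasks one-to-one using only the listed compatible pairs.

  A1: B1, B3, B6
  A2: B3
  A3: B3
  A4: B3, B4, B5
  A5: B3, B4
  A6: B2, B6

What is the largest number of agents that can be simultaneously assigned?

Unit-capacity flow: source→left, listed edges, right→sink; max matching = max flow.
Augmenting path A1→B1 (+1); matched 1.
Augmenting path A2→B3 (+1); matched 2.
Augmenting path A4→B4 (+1); matched 3.
Augmenting path A6→B2 (+1); matched 4.
Augmenting path A5→B4→A4→B5 (+1); matched 5.
No augmenting path remains; maximum matching = 5.
König certificate: {A1, A4, A5, A6, B3} is a vertex cover of size 5 (every listed pair touches it), so no matching can be larger.

5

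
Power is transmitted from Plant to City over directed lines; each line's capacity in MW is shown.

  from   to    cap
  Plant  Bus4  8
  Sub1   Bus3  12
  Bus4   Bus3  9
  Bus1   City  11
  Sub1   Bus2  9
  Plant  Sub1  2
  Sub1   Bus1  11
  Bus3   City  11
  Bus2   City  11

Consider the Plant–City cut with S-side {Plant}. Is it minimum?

Yes — it is a minimum cut (capacity 10).

Given cut capacity: 2 + 8 = 10.
Augment Plant→Sub1→Bus1→City: bottleneck 2, flow now 2.
Augment Plant→Bus4→Bus3→City: bottleneck 8, flow now 10.
No augmenting path remains; maximum flow = 10.
Cut capacity 10 equals the max flow, so it is a minimum cut.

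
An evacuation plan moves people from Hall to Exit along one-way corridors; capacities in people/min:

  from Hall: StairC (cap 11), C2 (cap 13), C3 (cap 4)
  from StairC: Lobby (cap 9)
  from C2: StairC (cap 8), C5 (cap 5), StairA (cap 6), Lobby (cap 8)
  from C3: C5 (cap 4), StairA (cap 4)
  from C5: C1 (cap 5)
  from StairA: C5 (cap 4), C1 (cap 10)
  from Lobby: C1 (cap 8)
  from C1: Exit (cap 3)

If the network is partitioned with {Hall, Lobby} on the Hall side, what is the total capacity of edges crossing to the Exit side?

Edges leaving {Hall, Lobby}: Hall→StairC (11), Hall→C2 (13), Hall→C3 (4), Lobby→C1 (8).
Cut capacity = 11 + 13 + 4 + 8 = 36.

36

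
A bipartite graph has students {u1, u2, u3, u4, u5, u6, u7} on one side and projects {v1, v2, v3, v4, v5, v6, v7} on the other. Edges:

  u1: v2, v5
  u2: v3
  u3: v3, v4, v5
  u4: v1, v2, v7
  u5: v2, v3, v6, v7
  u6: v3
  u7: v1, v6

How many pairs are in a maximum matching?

Unit-capacity flow: source→left, listed edges, right→sink; max matching = max flow.
Augmenting path u1→v2 (+1); matched 1.
Augmenting path u2→v3 (+1); matched 2.
Augmenting path u3→v4 (+1); matched 3.
Augmenting path u4→v1 (+1); matched 4.
Augmenting path u5→v6 (+1); matched 5.
Augmenting path u7→v1→u4→v7 (+1); matched 6.
No augmenting path remains; maximum matching = 6.
König certificate: {u1, u3, u4, u5, u7, v3} is a vertex cover of size 6 (every listed pair touches it), so no matching can be larger.

6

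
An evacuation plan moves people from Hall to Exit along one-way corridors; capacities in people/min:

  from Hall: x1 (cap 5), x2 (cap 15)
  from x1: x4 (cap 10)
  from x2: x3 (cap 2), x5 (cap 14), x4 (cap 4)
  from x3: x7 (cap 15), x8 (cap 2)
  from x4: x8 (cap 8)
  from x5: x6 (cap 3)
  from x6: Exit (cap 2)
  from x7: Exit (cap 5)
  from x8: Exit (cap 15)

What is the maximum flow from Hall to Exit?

12

Augment Hall→x1→x4→x8→Exit: bottleneck 5, flow now 5.
Augment Hall→x2→x3→x7→Exit: bottleneck 2, flow now 7.
Augment Hall→x2→x4→x8→Exit: bottleneck 3, flow now 10.
Augment Hall→x2→x5→x6→Exit: bottleneck 2, flow now 12.
No augmenting path remains; maximum flow = 12.
In the residual graph, reachable from Hall: {Hall, x1, x2, x4, x5, x6}.
Min-cut edges: x2→x3 (2), x4→x8 (8), x6→Exit (2); capacity 2 + 8 + 2 = 12.
This cut is saturated, so no flow can exceed 12.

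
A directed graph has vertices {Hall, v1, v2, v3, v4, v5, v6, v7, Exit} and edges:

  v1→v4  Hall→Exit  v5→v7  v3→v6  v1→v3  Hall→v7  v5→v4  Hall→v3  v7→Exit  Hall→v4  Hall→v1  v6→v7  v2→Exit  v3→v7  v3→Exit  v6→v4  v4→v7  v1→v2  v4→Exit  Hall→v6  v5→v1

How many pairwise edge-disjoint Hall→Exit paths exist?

5

Assign every edge capacity 1; by Menger, the answer equals the max flow.
Path Hall→Exit (+1); total 1.
Path Hall→v3→Exit (+1); total 2.
Path Hall→v4→Exit (+1); total 3.
Path Hall→v7→Exit (+1); total 4.
Path Hall→v1→v2→Exit (+1); total 5.
No residual Hall→Exit path; max flow = 5.
Certifying cut of size 5: {Hall→Exit, Hall→v1, Hall→v3, v4→Exit, v7→Exit}.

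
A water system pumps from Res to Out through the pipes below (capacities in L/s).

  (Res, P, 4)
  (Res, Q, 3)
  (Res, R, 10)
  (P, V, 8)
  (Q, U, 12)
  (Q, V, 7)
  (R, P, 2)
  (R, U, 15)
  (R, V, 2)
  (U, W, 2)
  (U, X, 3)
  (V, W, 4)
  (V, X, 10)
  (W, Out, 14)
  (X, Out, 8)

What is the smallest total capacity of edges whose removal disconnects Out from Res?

14

Augment Res→P→V→W→Out: bottleneck 4, flow now 4.
Augment Res→Q→U→W→Out: bottleneck 2, flow now 6.
Augment Res→Q→U→X→Out: bottleneck 1, flow now 7.
Augment Res→R→U→X→Out: bottleneck 2, flow now 9.
Augment Res→R→V→X→Out: bottleneck 2, flow now 11.
Augment Res→R→P→V→X→Out: bottleneck 2, flow now 13.
Augment Res→R→U→Q→V→X→Out: bottleneck 1, flow now 14. (uses reverse residual edge)
No augmenting path remains; maximum flow = 14.
By max-flow min-cut, the minimum cut capacity equals the max flow.
In the residual graph, reachable from Res: {Res, P, Q, R, U, V, X}.
Min-cut edges: U→W (2), V→W (4), X→Out (8); capacity 2 + 4 + 8 = 14.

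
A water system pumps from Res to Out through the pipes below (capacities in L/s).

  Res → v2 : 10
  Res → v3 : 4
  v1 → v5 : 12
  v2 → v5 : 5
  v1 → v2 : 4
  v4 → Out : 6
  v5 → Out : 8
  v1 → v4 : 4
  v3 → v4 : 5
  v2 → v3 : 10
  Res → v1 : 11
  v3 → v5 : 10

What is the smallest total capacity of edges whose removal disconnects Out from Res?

14

Augment Res→v1→v4→Out: bottleneck 4, flow now 4.
Augment Res→v1→v5→Out: bottleneck 7, flow now 11.
Augment Res→v2→v5→Out: bottleneck 1, flow now 12.
Augment Res→v3→v4→Out: bottleneck 2, flow now 14.
No augmenting path remains; maximum flow = 14.
By max-flow min-cut, the minimum cut capacity equals the max flow.
In the residual graph, reachable from Res: {Res, v1, v2, v3, v4, v5}.
Min-cut edges: v4→Out (6), v5→Out (8); capacity 6 + 8 = 14.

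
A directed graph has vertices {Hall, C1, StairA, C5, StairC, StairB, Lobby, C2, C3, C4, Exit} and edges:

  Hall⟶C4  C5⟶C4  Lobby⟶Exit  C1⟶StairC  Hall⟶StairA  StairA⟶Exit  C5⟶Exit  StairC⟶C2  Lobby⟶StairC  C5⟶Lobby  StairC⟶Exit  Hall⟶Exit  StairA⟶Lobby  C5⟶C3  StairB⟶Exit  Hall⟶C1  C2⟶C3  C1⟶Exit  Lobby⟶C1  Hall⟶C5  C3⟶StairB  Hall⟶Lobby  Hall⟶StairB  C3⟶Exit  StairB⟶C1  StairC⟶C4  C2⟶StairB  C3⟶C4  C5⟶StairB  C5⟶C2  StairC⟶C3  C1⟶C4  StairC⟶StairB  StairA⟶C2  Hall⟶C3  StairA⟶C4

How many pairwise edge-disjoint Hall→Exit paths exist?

Assign every edge capacity 1; by Menger, the answer equals the max flow.
Path Hall→Exit (+1); total 1.
Path Hall→C1→Exit (+1); total 2.
Path Hall→StairA→Exit (+1); total 3.
Path Hall→C5→Exit (+1); total 4.
Path Hall→StairB→Exit (+1); total 5.
Path Hall→Lobby→Exit (+1); total 6.
Path Hall→C3→Exit (+1); total 7.
No residual Hall→Exit path; max flow = 7.
Certifying cut of size 7: {Hall→C1, Hall→C3, Hall→C5, Hall→Exit, Hall→Lobby, Hall→StairA, Hall→StairB}.

7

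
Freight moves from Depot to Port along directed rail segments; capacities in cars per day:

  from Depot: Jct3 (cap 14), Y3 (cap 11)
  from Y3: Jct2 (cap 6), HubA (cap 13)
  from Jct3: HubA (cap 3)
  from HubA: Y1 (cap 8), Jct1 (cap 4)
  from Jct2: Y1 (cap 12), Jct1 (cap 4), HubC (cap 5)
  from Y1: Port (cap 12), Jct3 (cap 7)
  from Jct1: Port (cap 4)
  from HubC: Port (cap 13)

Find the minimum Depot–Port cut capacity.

Augment Depot→Y3→HubA→Y1→Port: bottleneck 8, flow now 8.
Augment Depot→Y3→HubA→Jct1→Port: bottleneck 3, flow now 11.
Augment Depot→Jct3→HubA→Jct1→Port: bottleneck 1, flow now 12.
Augment Depot→Jct3→HubA→Y3→Jct2→Y1→Port: bottleneck 2, flow now 14. (uses reverse residual edge)
No augmenting path remains; maximum flow = 14.
By max-flow min-cut, the minimum cut capacity equals the max flow.
In the residual graph, reachable from Depot: {Depot, Jct3}.
Min-cut edges: Depot→Y3 (11), Jct3→HubA (3); capacity 11 + 3 = 14.

14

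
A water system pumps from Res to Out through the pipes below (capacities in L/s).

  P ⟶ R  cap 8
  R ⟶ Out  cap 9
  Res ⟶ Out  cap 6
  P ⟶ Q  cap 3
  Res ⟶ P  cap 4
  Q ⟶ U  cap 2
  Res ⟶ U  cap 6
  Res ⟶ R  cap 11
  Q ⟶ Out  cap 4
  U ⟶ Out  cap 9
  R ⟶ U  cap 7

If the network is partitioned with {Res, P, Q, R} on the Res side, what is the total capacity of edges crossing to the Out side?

Edges leaving {Res, P, Q, R}: Res→U (6), Res→Out (6), Q→U (2), Q→Out (4), R→U (7), R→Out (9).
Cut capacity = 6 + 6 + 2 + 4 + 7 + 9 = 34.

34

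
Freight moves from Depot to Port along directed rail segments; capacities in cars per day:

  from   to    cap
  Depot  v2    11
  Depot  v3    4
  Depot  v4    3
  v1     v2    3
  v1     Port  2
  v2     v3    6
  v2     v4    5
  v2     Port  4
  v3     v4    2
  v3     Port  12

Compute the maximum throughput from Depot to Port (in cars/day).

Augment Depot→v2→Port: bottleneck 4, flow now 4.
Augment Depot→v3→Port: bottleneck 4, flow now 8.
Augment Depot→v2→v3→Port: bottleneck 6, flow now 14.
No augmenting path remains; maximum flow = 14.
In the residual graph, reachable from Depot: {Depot, v2, v4}.
Min-cut edges: Depot→v3 (4), v2→v3 (6), v2→Port (4); capacity 4 + 6 + 4 = 14.
This cut is saturated, so no flow can exceed 14.

14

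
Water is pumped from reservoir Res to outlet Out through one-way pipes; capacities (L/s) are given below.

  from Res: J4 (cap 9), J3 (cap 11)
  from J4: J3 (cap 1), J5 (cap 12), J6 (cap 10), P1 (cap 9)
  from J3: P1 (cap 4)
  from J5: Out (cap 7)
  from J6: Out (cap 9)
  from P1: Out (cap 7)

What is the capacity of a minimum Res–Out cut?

Augment Res→J4→J5→Out: bottleneck 7, flow now 7.
Augment Res→J4→J6→Out: bottleneck 2, flow now 9.
Augment Res→J3→P1→Out: bottleneck 4, flow now 13.
No augmenting path remains; maximum flow = 13.
By max-flow min-cut, the minimum cut capacity equals the max flow.
In the residual graph, reachable from Res: {Res, J3}.
Min-cut edges: Res→J4 (9), J3→P1 (4); capacity 9 + 4 = 13.

13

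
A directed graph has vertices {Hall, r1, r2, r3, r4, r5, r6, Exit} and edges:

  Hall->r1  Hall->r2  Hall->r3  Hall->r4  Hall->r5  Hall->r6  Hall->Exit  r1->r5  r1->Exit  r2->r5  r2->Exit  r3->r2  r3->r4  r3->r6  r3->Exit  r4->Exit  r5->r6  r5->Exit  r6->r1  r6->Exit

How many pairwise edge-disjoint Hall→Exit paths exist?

7

Assign every edge capacity 1; by Menger, the answer equals the max flow.
Path Hall→Exit (+1); total 1.
Path Hall→r1→Exit (+1); total 2.
Path Hall→r2→Exit (+1); total 3.
Path Hall→r3→Exit (+1); total 4.
Path Hall→r4→Exit (+1); total 5.
Path Hall→r5→Exit (+1); total 6.
Path Hall→r6→Exit (+1); total 7.
No residual Hall→Exit path; max flow = 7.
Certifying cut of size 7: {Hall→Exit, Hall→r1, Hall→r2, Hall→r3, Hall→r4, Hall→r5, Hall→r6}.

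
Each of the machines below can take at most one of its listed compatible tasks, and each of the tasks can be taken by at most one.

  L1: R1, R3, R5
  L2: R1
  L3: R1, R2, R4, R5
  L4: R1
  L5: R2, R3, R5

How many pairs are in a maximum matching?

Unit-capacity flow: source→left, listed edges, right→sink; max matching = max flow.
Augmenting path L1→R1 (+1); matched 1.
Augmenting path L3→R2 (+1); matched 2.
Augmenting path L5→R3 (+1); matched 3.
Augmenting path L2→R1→L1→R5 (+1); matched 4.
No augmenting path remains; maximum matching = 4.
König certificate: {L1, L3, L5, R1} is a vertex cover of size 4 (every listed pair touches it), so no matching can be larger.

4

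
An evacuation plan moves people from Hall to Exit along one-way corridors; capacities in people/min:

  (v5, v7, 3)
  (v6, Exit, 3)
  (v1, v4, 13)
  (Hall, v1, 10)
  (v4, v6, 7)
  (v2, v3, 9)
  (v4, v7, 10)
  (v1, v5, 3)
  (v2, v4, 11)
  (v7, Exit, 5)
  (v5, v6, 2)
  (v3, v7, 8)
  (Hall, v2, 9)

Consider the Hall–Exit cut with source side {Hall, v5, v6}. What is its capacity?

Edges leaving {Hall, v5, v6}: Hall→v1 (10), Hall→v2 (9), v5→v7 (3), v6→Exit (3).
Cut capacity = 10 + 9 + 3 + 3 = 25.

25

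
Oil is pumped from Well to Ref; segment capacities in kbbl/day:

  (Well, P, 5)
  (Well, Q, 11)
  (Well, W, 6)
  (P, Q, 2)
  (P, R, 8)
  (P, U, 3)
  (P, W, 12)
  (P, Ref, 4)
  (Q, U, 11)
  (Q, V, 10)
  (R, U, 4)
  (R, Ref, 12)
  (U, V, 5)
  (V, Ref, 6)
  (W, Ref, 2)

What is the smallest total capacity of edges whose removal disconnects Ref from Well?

Augment Well→P→Ref: bottleneck 4, flow now 4.
Augment Well→W→Ref: bottleneck 2, flow now 6.
Augment Well→P→R→Ref: bottleneck 1, flow now 7.
Augment Well→Q→V→Ref: bottleneck 6, flow now 13.
No augmenting path remains; maximum flow = 13.
By max-flow min-cut, the minimum cut capacity equals the max flow.
In the residual graph, reachable from Well: {Well, Q, U, V, W}.
Min-cut edges: Well→P (5), V→Ref (6), W→Ref (2); capacity 5 + 6 + 2 = 13.

13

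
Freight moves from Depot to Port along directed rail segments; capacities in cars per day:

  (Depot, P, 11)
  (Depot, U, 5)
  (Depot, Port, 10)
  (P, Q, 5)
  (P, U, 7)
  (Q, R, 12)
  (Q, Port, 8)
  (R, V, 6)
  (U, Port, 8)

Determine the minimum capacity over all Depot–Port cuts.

Augment Depot→Port: bottleneck 10, flow now 10.
Augment Depot→U→Port: bottleneck 5, flow now 15.
Augment Depot→P→Q→Port: bottleneck 5, flow now 20.
Augment Depot→P→U→Port: bottleneck 3, flow now 23.
No augmenting path remains; maximum flow = 23.
By max-flow min-cut, the minimum cut capacity equals the max flow.
In the residual graph, reachable from Depot: {Depot, P, U}.
Min-cut edges: Depot→Port (10), P→Q (5), U→Port (8); capacity 10 + 5 + 8 = 23.

23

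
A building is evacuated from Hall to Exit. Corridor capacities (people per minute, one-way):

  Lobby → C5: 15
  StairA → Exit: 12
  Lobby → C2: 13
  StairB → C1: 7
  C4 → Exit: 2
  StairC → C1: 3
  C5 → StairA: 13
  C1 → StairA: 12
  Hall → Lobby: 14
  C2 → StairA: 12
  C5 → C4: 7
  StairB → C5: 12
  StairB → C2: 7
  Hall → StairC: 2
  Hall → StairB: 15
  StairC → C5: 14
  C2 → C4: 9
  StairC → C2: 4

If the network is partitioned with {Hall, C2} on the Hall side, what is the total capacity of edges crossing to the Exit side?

Edges leaving {Hall, C2}: Hall→StairB (15), Hall→Lobby (14), Hall→StairC (2), C2→C4 (9), C2→StairA (12).
Cut capacity = 15 + 14 + 2 + 9 + 12 = 52.

52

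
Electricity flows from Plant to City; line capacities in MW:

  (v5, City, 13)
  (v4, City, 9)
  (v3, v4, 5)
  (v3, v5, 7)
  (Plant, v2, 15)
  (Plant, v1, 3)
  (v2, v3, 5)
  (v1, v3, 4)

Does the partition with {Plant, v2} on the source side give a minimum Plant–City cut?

Yes — it is a minimum cut (capacity 8).

Given cut capacity: 3 + 5 = 8.
Augment Plant→v1→v3→v4→City: bottleneck 3, flow now 3.
Augment Plant→v2→v3→v4→City: bottleneck 2, flow now 5.
Augment Plant→v2→v3→v5→City: bottleneck 3, flow now 8.
No augmenting path remains; maximum flow = 8.
Cut capacity 8 equals the max flow, so it is a minimum cut.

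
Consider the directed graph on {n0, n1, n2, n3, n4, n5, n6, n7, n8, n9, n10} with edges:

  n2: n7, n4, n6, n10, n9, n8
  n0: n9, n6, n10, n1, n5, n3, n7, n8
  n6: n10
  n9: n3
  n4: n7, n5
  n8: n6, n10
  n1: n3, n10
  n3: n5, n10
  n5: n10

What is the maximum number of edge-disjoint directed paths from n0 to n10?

Assign every edge capacity 1; by Menger, the answer equals the max flow.
Path n0→n10 (+1); total 1.
Path n0→n1→n10 (+1); total 2.
Path n0→n3→n10 (+1); total 3.
Path n0→n5→n10 (+1); total 4.
Path n0→n6→n10 (+1); total 5.
Path n0→n8→n10 (+1); total 6.
No residual n0→n10 path; max flow = 6.
Certifying cut of size 6: {n0→n1, n0→n10, n0→n6, n0→n8, n3→n10, n5→n10}.

6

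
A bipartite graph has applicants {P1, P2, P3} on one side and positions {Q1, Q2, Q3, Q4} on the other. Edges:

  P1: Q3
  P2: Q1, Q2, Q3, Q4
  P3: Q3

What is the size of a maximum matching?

2

Unit-capacity flow: source→left, listed edges, right→sink; max matching = max flow.
Augmenting path P1→Q3 (+1); matched 1.
Augmenting path P2→Q1 (+1); matched 2.
No augmenting path remains; maximum matching = 2.
König certificate: {P2, Q3} is a vertex cover of size 2 (every listed pair touches it), so no matching can be larger.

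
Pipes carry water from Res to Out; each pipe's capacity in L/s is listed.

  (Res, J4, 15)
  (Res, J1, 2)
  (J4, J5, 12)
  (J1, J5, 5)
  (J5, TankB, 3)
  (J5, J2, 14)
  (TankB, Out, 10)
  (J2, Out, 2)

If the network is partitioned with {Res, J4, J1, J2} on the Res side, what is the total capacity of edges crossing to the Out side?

Edges leaving {Res, J4, J1, J2}: J4→J5 (12), J1→J5 (5), J2→Out (2).
Cut capacity = 12 + 5 + 2 = 19.

19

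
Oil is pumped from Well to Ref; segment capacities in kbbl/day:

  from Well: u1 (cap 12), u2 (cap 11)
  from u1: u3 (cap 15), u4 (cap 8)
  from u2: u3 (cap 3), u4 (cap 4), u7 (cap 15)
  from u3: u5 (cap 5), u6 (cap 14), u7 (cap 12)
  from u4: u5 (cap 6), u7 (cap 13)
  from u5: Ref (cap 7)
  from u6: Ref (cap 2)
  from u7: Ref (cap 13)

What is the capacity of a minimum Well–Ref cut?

22

Augment Well→u2→u7→Ref: bottleneck 11, flow now 11.
Augment Well→u1→u3→u5→Ref: bottleneck 5, flow now 16.
Augment Well→u1→u3→u6→Ref: bottleneck 2, flow now 18.
Augment Well→u1→u3→u7→Ref: bottleneck 2, flow now 20.
Augment Well→u1→u4→u5→Ref: bottleneck 2, flow now 22.
No augmenting path remains; maximum flow = 22.
By max-flow min-cut, the minimum cut capacity equals the max flow.
In the residual graph, reachable from Well: {Well, u1, u2, u3, u4, u5, u6, u7}.
Min-cut edges: u5→Ref (7), u6→Ref (2), u7→Ref (13); capacity 7 + 2 + 13 = 22.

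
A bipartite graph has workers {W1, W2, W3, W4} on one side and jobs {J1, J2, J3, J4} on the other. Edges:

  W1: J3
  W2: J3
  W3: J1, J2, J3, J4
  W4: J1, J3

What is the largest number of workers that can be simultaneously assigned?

3

Unit-capacity flow: source→left, listed edges, right→sink; max matching = max flow.
Augmenting path W1→J3 (+1); matched 1.
Augmenting path W3→J1 (+1); matched 2.
Augmenting path W4→J1→W3→J2 (+1); matched 3.
No augmenting path remains; maximum matching = 3.
König certificate: {W3, W4, J3} is a vertex cover of size 3 (every listed pair touches it), so no matching can be larger.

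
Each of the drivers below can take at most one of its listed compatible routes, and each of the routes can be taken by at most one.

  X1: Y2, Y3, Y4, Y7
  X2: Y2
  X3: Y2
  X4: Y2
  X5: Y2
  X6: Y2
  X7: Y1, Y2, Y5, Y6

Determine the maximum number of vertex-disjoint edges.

3

Unit-capacity flow: source→left, listed edges, right→sink; max matching = max flow.
Augmenting path X1→Y2 (+1); matched 1.
Augmenting path X7→Y1 (+1); matched 2.
Augmenting path X2→Y2→X1→Y3 (+1); matched 3.
No augmenting path remains; maximum matching = 3.
König certificate: {X1, X7, Y2} is a vertex cover of size 3 (every listed pair touches it), so no matching can be larger.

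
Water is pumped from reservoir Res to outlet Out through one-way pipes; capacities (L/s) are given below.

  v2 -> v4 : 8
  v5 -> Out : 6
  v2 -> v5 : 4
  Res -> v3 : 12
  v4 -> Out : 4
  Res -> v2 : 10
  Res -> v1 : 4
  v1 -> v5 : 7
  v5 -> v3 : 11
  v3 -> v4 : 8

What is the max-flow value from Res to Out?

10

Augment Res→v1→v5→Out: bottleneck 4, flow now 4.
Augment Res→v2→v4→Out: bottleneck 4, flow now 8.
Augment Res→v2→v5→Out: bottleneck 2, flow now 10.
No augmenting path remains; maximum flow = 10.
In the residual graph, reachable from Res: {Res, v1, v2, v3, v4, v5}.
Min-cut edges: v4→Out (4), v5→Out (6); capacity 4 + 6 = 10.
This cut is saturated, so no flow can exceed 10.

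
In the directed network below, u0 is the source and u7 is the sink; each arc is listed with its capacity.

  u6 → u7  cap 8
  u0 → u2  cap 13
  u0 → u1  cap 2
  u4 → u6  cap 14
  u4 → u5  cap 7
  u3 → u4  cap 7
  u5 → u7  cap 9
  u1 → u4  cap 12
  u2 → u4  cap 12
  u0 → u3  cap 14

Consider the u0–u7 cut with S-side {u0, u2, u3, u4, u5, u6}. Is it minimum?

No — its capacity is 19, but the minimum cut has capacity 15.

Given cut capacity: 2 + 9 + 8 = 19.
Augment u0→u1→u4→u5→u7: bottleneck 2, flow now 2.
Augment u0→u2→u4→u5→u7: bottleneck 5, flow now 7.
Augment u0→u2→u4→u6→u7: bottleneck 7, flow now 14.
Augment u0→u3→u4→u6→u7: bottleneck 1, flow now 15.
No augmenting path remains; maximum flow = 15.
In the residual graph, reachable from u0: {u0, u1, u2, u3, u4, u6}.
Min-cut edges: u4→u5 (7), u6→u7 (8); capacity 7 + 8 = 15.
Cut capacity 19 exceeds the max flow 15, so it is not minimum.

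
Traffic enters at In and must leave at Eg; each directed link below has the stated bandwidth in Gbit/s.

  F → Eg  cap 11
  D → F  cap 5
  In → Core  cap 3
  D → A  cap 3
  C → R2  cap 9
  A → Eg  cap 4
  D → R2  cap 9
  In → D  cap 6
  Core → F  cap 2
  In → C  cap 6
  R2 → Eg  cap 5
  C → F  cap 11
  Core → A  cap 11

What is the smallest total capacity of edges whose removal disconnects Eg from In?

Augment In→Core→A→Eg: bottleneck 3, flow now 3.
Augment In→C→R2→Eg: bottleneck 5, flow now 8.
Augment In→C→F→Eg: bottleneck 1, flow now 9.
Augment In→D→A→Eg: bottleneck 1, flow now 10.
Augment In→D→F→Eg: bottleneck 5, flow now 15.
No augmenting path remains; maximum flow = 15.
By max-flow min-cut, the minimum cut capacity equals the max flow.
In the residual graph, reachable from In: {In}.
Min-cut edges: In→Core (3), In→C (6), In→D (6); capacity 3 + 6 + 6 = 15.

15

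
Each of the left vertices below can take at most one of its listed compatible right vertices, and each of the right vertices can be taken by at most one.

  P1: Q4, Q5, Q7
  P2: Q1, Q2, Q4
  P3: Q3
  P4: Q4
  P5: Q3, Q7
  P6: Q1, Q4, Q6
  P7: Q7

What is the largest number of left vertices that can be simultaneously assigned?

Unit-capacity flow: source→left, listed edges, right→sink; max matching = max flow.
Augmenting path P1→Q4 (+1); matched 1.
Augmenting path P2→Q1 (+1); matched 2.
Augmenting path P3→Q3 (+1); matched 3.
Augmenting path P5→Q7 (+1); matched 4.
Augmenting path P6→Q6 (+1); matched 5.
Augmenting path P4→Q4→P1→Q5 (+1); matched 6.
No augmenting path remains; maximum matching = 6.
König certificate: {P1, P2, P4, P6, Q3, Q7} is a vertex cover of size 6 (every listed pair touches it), so no matching can be larger.

6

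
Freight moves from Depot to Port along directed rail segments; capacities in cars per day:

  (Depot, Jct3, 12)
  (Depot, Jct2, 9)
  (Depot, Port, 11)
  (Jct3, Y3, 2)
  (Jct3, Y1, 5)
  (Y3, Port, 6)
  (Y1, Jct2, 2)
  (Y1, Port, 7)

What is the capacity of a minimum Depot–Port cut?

18

Augment Depot→Port: bottleneck 11, flow now 11.
Augment Depot→Jct3→Y3→Port: bottleneck 2, flow now 13.
Augment Depot→Jct3→Y1→Port: bottleneck 5, flow now 18.
No augmenting path remains; maximum flow = 18.
By max-flow min-cut, the minimum cut capacity equals the max flow.
In the residual graph, reachable from Depot: {Depot, Jct3, Jct2}.
Min-cut edges: Depot→Port (11), Jct3→Y3 (2), Jct3→Y1 (5); capacity 11 + 2 + 5 = 18.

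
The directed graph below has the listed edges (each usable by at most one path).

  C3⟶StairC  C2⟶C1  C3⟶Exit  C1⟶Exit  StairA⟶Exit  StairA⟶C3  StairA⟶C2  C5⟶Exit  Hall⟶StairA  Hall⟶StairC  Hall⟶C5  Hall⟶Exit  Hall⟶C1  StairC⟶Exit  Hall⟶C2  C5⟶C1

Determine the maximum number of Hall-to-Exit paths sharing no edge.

5

Assign every edge capacity 1; by Menger, the answer equals the max flow.
Path Hall→Exit (+1); total 1.
Path Hall→C5→Exit (+1); total 2.
Path Hall→StairA→Exit (+1); total 3.
Path Hall→StairC→Exit (+1); total 4.
Path Hall→C1→Exit (+1); total 5.
No residual Hall→Exit path; max flow = 5.
Certifying cut of size 5: {C1→Exit, Hall→C5, Hall→Exit, Hall→StairA, Hall→StairC}.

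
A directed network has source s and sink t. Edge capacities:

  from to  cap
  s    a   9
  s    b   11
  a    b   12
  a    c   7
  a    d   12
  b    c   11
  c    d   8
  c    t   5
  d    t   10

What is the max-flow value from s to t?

Augment s→a→c→t: bottleneck 5, flow now 5.
Augment s→a→d→t: bottleneck 4, flow now 9.
Augment s→b→c→d→t: bottleneck 6, flow now 15.
No augmenting path remains; maximum flow = 15.
In the residual graph, reachable from s: {s, a, b, c, d}.
Min-cut edges: c→t (5), d→t (10); capacity 5 + 10 = 15.
This cut is saturated, so no flow can exceed 15.

15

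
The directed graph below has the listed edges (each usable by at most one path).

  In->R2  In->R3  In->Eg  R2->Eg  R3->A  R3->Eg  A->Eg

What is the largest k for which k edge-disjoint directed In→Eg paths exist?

3

Assign every edge capacity 1; by Menger, the answer equals the max flow.
Path In→Eg (+1); total 1.
Path In→R2→Eg (+1); total 2.
Path In→R3→Eg (+1); total 3.
No residual In→Eg path; max flow = 3.
Certifying cut of size 3: {In→Eg, In→R2, In→R3}.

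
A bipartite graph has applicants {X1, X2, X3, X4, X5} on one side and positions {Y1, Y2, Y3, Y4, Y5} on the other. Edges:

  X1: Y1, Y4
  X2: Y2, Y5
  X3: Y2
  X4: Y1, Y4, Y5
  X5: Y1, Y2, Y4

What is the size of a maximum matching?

Unit-capacity flow: source→left, listed edges, right→sink; max matching = max flow.
Augmenting path X1→Y1 (+1); matched 1.
Augmenting path X2→Y2 (+1); matched 2.
Augmenting path X4→Y4 (+1); matched 3.
Augmenting path X3→Y2→X2→Y5 (+1); matched 4.
No augmenting path remains; maximum matching = 4.
König certificate: {Y1, Y2, Y4, Y5} is a vertex cover of size 4 (every listed pair touches it), so no matching can be larger.

4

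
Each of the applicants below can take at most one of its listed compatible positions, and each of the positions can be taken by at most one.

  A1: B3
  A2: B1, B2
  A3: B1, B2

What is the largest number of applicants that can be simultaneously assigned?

3

Unit-capacity flow: source→left, listed edges, right→sink; max matching = max flow.
Augmenting path A1→B3 (+1); matched 1.
Augmenting path A2→B1 (+1); matched 2.
Augmenting path A3→B2 (+1); matched 3.
No augmenting path remains; maximum matching = 3.
König certificate: {A1, A2, A3} is a vertex cover of size 3 (every listed pair touches it), so no matching can be larger.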